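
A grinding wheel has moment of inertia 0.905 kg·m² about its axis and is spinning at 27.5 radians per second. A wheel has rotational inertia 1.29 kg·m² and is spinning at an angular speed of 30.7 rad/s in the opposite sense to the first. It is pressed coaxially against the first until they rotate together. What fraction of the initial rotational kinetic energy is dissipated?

fraction ≈ 0.948

No external torque acts about the common axis, so total angular momentum is conserved.
Taking A's sense as positive: L = (0.9050)(27.5) − (1.290)(30.7) = -14.72 kg·m²·rad/s.
Combined I = 0.9050 + 1.290 = 2.195 kg·m².
ω_f = L / I = -14.72 / 2.195 = -6.704 rad/s.
KE_i = ½ΣIω² = 950.1 J; KE_f = ½(2.195)(6.704)² = 49.33 J.
Fraction dissipated = (KE_i − KE_f)/KE_i = 0.9481.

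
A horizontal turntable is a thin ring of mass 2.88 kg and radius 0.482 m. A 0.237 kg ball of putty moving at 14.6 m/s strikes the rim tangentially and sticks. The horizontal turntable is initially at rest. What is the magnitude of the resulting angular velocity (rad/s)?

About the axle the impulsive forces during the collision are internal, so angular momentum about that axis is conserved.
I_p = (2.88)(0.482)² = 0.6691 kg·m². Taking the sense of the ball of putty's angular momentum as positive, L_{ball} = m v R = (0.237)(14.6)(0.482) = 1.668 kg·m²/s.
L_i = 0 + 1.668 = 1.668 kg·m²/s.
After sticking, I_f = I_p + m R² = 0.6691 + (0.237)(0.482)² = 0.7242 kg·m².
ω_f = L_i / I_f = 1.668 / 0.7242 = 2.303 rad/s.

|ω_f| ≈ 2.30 rad/s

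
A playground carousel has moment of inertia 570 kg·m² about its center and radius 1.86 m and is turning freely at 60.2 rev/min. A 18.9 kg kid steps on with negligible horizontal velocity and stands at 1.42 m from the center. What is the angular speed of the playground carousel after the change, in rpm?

The added mass arrives with no angular momentum about the center, and any external torque about the center is negligible, so the system's angular momentum is conserved.
Added inertia Σmr² = (18.9)(1.42)² = 38.11 kg·m²; I_f = 570.0 + 38.11 = 608.1 kg·m².
ω_f = I_p ω_i / I_f = (570.0)(60.2) / 608.1 = 56.43 rpm.

ω_f ≈ 56.4 rpm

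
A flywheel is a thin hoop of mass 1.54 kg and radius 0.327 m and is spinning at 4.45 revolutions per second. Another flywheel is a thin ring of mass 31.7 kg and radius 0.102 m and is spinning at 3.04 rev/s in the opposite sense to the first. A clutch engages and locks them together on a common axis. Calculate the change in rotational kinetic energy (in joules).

ΔKE ≈ -122 J

No external torque acts about the common axis, so total angular momentum is conserved.
Moments of inertia: I_A = (1.54)(0.327)² = 0.1647 kg·m²; I_B = (31.7)(0.102)² = 0.3298 kg·m².
Taking A's sense as positive: L = (0.1647)(4.45) − (0.3298)(3.04) = -0.2698 kg·m²·rev/s.
Combined I = 0.1647 + 0.3298 = 0.4945 kg·m².
ω_f = L / I = -0.2698 / 0.4945 = -0.5457 rev/s.
KE_i = ½ΣIω² = 124.5 J; KE_f = ½(0.4945)(3.429)² = 2.906 J.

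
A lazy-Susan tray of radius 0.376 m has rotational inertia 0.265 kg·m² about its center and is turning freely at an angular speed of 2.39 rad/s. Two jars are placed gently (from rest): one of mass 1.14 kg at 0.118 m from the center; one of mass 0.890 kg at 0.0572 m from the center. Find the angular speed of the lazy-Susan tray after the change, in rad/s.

The added mass arrives with no angular momentum about the center, and any external torque about the center is negligible, so the system's angular momentum is conserved.
Added inertia Σmr² = (1.14)(0.118)² + (0.890)(0.0572)² = 0.01879 kg·m²; I_f = 0.2650 + 0.01879 = 0.2838 kg·m².
ω_f = I_p ω_i / I_f = (0.2650)(2.39) / 0.2838 = 2.232 rad/s.

ω_f ≈ 2.23 rad/s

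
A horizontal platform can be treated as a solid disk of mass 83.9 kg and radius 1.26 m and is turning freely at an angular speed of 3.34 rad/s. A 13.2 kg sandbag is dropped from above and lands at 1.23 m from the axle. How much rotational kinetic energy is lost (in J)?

energy lost ≈ 85.7 J

The added mass arrives with no angular momentum about the axle, and any external torque about the axle is negligible, so the system's angular momentum is conserved.
I_p = ½(83.9)(1.26)² = 66.60 kg·m².
Added inertia Σmr² = (13.2)(1.23)² = 19.97 kg·m²; I_f = 66.60 + 19.97 = 86.57 kg·m².
ω_f = I_p ω_i / I_f = (66.60)(3.34) / 86.57 = 2.570 rad/s.
KE_i = ½(66.60)(3.340 rad/s)² = 371.5 J; KE_f = ½(86.57)(2.570)² = 285.8 J.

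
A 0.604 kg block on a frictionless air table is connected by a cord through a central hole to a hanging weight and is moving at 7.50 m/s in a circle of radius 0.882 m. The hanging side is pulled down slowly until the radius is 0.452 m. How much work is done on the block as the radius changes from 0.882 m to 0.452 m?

W ≈ 47.7 J

Central (radial) force ⇒ zero torque about the center ⇒ m v r is constant.
v₂ = v₁ r₁ / r₂ = (7.50)(0.882) / (0.452) = 14.63 m/s.
W = ΔKE = ½m(v₂² − v₁²) = 47.70 J.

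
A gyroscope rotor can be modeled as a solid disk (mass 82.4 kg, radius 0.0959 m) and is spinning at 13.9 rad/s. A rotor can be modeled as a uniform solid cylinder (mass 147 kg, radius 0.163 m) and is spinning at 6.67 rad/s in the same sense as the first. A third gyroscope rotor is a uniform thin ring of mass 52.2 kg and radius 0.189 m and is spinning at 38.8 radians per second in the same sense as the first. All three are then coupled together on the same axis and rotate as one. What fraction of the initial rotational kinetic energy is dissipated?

The coupling torques are internal; angular momentum about the shared axis is conserved.
Moments of inertia: I_A = ½(82.4)(0.0959)² = 0.3789 kg·m²; I_B = ½(147)(0.163)² = 1.953 kg·m²; I_C = (52.2)(0.189)² = 1.865 kg·m².
Taking A's sense as positive: L = (0.3789)(13.9) + (1.953)(6.67) + (1.865)(38.8) = 90.64 kg·m²·rad/s.
Combined I = 0.3789 + 1.953 + 1.865 = 4.196 kg·m².
ω_f = L / I = 90.64 / 4.196 = 21.60 rad/s.
KE_i = ½ΣIω² = 1484 J; KE_f = ½(4.196)(21.60)² = 978.9 J.
Fraction dissipated = (KE_i − KE_f)/KE_i = 0.3402.

fraction ≈ 0.340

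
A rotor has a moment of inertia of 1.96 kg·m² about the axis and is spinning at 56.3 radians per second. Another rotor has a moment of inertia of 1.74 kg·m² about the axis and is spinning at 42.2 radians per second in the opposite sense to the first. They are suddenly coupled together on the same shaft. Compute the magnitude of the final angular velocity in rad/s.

The coupling torques are internal; angular momentum about the shared axis is conserved.
Taking A's sense as positive: L = (1.960)(56.3) − (1.740)(42.2) = 36.92 kg·m²·rad/s.
Combined I = 1.960 + 1.740 = 3.700 kg·m².
ω_f = L / I = 36.92 / 3.700 = 9.978 rad/s.

|ω_f| ≈ 9.98 rad/s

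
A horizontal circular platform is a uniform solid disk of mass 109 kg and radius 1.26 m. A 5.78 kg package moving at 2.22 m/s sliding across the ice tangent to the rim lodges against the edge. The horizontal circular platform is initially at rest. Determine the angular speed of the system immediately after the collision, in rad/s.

|ω_f| ≈ 0.169 rad/s

The axle reaction passes through the central axle and exerts no torque about it; angular momentum about the central axle is conserved through the impact.
I_p = ½(109)(1.26)² = 86.52 kg·m². Taking the sense of the package's angular momentum as positive, L_{package} = m v R = (5.78)(2.22)(1.26) = 16.17 kg·m²/s.
L_i = 0 + 16.17 = 16.17 kg·m²/s.
After sticking, I_f = I_p + m R² = 86.52 + (5.78)(1.26)² = 95.70 kg·m².
ω_f = L_i / I_f = 16.17 / 95.70 = 0.1689 rad/s.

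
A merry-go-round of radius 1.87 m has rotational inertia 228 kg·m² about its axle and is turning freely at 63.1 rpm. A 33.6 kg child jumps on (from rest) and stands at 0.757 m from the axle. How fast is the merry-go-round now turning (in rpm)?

The added mass arrives with no angular momentum about the axle, and any external torque about the axle is negligible, so the system's angular momentum is conserved.
Added inertia Σmr² = (33.6)(0.757)² = 19.25 kg·m²; I_f = 228.0 + 19.25 = 247.3 kg·m².
ω_f = I_p ω_i / I_f = (228.0)(63.1) / 247.3 = 58.19 rpm.

ω_f ≈ 58.2 rpm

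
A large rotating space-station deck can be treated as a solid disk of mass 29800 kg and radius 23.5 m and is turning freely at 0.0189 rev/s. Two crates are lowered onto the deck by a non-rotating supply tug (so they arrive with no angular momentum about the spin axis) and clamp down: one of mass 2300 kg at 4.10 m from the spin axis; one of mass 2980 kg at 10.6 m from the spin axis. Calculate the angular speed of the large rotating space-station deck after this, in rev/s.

ω_f ≈ 0.0181 rev/s

No external torque acts about the spin axis; L_before = L_after.
I_p = ½(29800)(23.5)² = 8.229e+06 kg·m².
Added inertia Σmr² = (2300)(4.10)² + (2980)(10.6)² = 3.735e+05 kg·m²; I_f = 8.229e+06 + 3.735e+05 = 8.602e+06 kg·m².
ω_f = I_p ω_i / I_f = (8.229e+06)(0.0189) / 8.602e+06 = 0.01808 rev/s.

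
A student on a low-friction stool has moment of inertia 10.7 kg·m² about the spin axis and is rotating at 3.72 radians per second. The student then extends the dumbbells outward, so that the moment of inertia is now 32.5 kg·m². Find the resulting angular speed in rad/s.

ω₂ ≈ 1.22 rad/s

Angular momentum about the spin axis is conserved since the torque about it is zero.
ω₂ = I₁ω₁ / I₂ = (10.70)(3.72 rad/s) / (32.50) = 1.225 rad/s.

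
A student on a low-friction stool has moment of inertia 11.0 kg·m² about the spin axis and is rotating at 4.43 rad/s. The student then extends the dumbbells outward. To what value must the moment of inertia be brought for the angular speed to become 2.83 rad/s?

Angular momentum about the spin axis is conserved since the torque about it is zero.
I₂ = I₁ω₁ / ω₂ = (11.0)(4.43) / (2.83) = 17.22 kg·m².

I₂ ≈ 17.2 kg·m²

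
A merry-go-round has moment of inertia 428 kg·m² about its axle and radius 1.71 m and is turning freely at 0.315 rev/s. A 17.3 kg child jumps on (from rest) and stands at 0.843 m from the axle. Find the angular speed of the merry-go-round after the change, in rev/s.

ω_f ≈ 0.306 rev/s

The added mass arrives with no angular momentum about the axle, and any external torque about the axle is negligible, so the system's angular momentum is conserved.
Added inertia Σmr² = (17.3)(0.843)² = 12.29 kg·m²; I_f = 428.0 + 12.29 = 440.3 kg·m².
ω_f = I_p ω_i / I_f = (428.0)(0.315) / 440.3 = 0.3062 rev/s.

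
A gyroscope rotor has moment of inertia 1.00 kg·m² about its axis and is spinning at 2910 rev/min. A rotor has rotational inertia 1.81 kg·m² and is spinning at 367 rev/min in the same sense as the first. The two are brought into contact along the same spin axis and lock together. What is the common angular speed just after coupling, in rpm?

|ω_f| ≈ 1270 rpm

No external torque acts about the common axis, so total angular momentum is conserved.
Taking A's sense as positive: L = (1.000)(2910) + (1.810)(367) = 3574 kg·m²·rpm.
Combined I = 1.000 + 1.810 = 2.810 kg·m².
ω_f = L / I = 3574 / 2.810 = 1272 rpm.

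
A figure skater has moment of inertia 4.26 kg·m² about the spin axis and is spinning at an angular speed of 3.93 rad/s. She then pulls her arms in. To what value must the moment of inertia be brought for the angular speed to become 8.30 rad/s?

With no external torque about the axis, L is conserved: I₁ω₁ = I₂ω₂.
I₂ = I₁ω₁ / ω₂ = (4.26)(3.93) / (8.30) = 2.017 kg·m².

I₂ ≈ 2.02 kg·m²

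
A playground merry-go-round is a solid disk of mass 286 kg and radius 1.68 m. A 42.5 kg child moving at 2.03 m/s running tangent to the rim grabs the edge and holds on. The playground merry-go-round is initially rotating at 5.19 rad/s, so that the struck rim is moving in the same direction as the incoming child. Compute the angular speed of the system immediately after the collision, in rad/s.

The axle reaction passes through the axle and exerts no torque about it; angular momentum about the axle is conserved through the impact.
I_p = ½(286)(1.68)² = 403.6 kg·m². Taking the sense of the child's angular momentum as positive, L_{child} = m v R = (42.5)(2.03)(1.68) = 144.9 kg·m²/s.
L_i = +I_p ω_p + m v R = +(403.6)(5.19) + 144.9 = 2240 kg·m²/s.
After sticking, I_f = I_p + m R² = 403.6 + (42.5)(1.68)² = 523.6 kg·m².
ω_f = L_i / I_f = 2240 / 523.6 = 4.278 rad/s.

|ω_f| ≈ 4.28 rad/s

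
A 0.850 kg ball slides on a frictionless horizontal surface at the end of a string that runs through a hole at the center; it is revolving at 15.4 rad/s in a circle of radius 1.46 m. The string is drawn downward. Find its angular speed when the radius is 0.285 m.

ω₂ ≈ 404 rad/s

No torque about the axis ⇒ m r₁² ω₁ = m r₂² ω₂.
ω₂ = ω₁ (r₁/r₂)² = (15.4)(1.46/0.285)² = 404.1 rad/s.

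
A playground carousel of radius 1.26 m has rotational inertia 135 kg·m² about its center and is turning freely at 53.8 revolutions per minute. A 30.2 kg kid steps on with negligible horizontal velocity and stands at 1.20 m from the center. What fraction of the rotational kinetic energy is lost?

No external torque acts about the center; L_before = L_after.
Added inertia Σmr² = (30.2)(1.20)² = 43.49 kg·m²; I_f = 135.0 + 43.49 = 178.5 kg·m².
ω_f = I_p ω_i / I_f = (135.0)(53.8) / 178.5 = 40.69 rpm.
KE_i = ½(135.0)(5.634 rad/s)² = 2143 J; KE_f = ½(178.5)(4.261)² = 1621 J.
Fraction lost = 0.2436.

fraction ≈ 0.244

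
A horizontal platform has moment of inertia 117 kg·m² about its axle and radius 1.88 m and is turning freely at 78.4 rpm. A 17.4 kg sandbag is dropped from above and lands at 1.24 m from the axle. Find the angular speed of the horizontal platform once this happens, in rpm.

The added mass arrives with no angular momentum about the axle, and any external torque about the axle is negligible, so the system's angular momentum is conserved.
Added inertia Σmr² = (17.4)(1.24)² = 26.75 kg·m²; I_f = 117.0 + 26.75 = 143.8 kg·m².
ω_f = I_p ω_i / I_f = (117.0)(78.4) / 143.8 = 63.81 rpm.

ω_f ≈ 63.8 rpm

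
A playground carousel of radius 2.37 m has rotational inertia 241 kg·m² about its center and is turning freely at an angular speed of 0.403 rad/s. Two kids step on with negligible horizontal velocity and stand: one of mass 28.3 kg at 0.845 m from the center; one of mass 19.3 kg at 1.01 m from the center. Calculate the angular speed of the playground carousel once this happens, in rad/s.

ω_f ≈ 0.346 rad/s

No external torque acts about the center; L_before = L_after.
Added inertia Σmr² = (28.3)(0.845)² + (19.3)(1.01)² = 39.89 kg·m²; I_f = 241.0 + 39.89 = 280.9 kg·m².
ω_f = I_p ω_i / I_f = (241.0)(0.403) / 280.9 = 0.3458 rad/s.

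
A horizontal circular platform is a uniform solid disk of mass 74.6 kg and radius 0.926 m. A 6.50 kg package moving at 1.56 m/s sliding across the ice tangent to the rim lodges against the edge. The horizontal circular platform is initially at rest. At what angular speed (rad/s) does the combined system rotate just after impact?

About the central axle the impulsive forces during the collision are internal, so angular momentum about that axis is conserved.
I_p = ½(74.6)(0.926)² = 31.98 kg·m². Taking the sense of the package's angular momentum as positive, L_{package} = m v R = (6.50)(1.56)(0.926) = 9.390 kg·m²/s.
L_i = 0 + 9.390 = 9.390 kg·m²/s.
After sticking, I_f = I_p + m R² = 31.98 + (6.50)(0.926)² = 37.56 kg·m².
ω_f = L_i / I_f = 9.390 / 37.56 = 0.2500 rad/s.

|ω_f| ≈ 0.250 rad/s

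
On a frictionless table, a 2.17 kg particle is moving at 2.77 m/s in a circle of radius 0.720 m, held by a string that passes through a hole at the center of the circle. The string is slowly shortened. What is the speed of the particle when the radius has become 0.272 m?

v₂ ≈ 7.33 m/s

The only horizontal force on the mass is along the cord (radial), so it exerts no torque about the hole and angular momentum m v r is conserved.
v₂ = v₁ r₁ / r₂ = (2.77)(0.720) / (0.272) = 7.332 m/s.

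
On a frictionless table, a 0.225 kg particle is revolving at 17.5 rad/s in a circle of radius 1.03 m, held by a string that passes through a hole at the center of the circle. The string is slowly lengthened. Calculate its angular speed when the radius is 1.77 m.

The constraining force is radial, so m r² ω about the center is conserved.
ω₂ = ω₁ (r₁/r₂)² = (17.5)(1.03/1.77)² = 5.926 rad/s.

ω₂ ≈ 5.93 rad/s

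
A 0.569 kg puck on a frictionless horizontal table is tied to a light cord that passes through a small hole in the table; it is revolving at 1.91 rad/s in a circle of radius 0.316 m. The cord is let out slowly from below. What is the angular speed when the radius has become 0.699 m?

No torque about the axis ⇒ m r₁² ω₁ = m r₂² ω₂.
ω₂ = ω₁ (r₁/r₂)² = (1.91)(0.316/0.699)² = 0.3903 rad/s.

ω₂ ≈ 0.390 rad/s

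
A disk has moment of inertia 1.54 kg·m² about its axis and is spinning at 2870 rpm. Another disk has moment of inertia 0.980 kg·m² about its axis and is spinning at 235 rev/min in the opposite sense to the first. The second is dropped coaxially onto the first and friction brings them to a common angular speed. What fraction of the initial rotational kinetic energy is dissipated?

The coupling torques are internal; angular momentum about the shared axis is conserved.
Taking A's sense as positive: L = (1.540)(2870) − (0.9800)(235) = 4190 kg·m²·rpm.
Combined I = 1.540 + 0.9800 = 2.520 kg·m².
ω_f = L / I = 4190 / 2.520 = 1662 rpm.
KE_i = ½ΣIω² = 69850 J; KE_f = ½(2.520)(174.1)² = 38190 J.
Fraction dissipated = (KE_i − KE_f)/KE_i = 0.4532.

fraction ≈ 0.453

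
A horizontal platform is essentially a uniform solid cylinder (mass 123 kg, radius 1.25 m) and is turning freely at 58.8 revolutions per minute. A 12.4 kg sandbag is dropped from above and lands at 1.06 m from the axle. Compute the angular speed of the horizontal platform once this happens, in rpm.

ω_f ≈ 51.4 rpm

No external torque acts about the axle; L_before = L_after.
I_p = ½(123)(1.25)² = 96.09 kg·m².
Added inertia Σmr² = (12.4)(1.06)² = 13.93 kg·m²; I_f = 96.09 + 13.93 = 110.0 kg·m².
ω_f = I_p ω_i / I_f = (96.09)(58.8) / 110.0 = 51.35 rpm.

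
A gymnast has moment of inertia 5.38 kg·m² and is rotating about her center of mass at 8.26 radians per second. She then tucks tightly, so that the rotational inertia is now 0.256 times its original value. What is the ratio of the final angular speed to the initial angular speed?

Angular momentum about the spin axis is conserved since the torque about it is zero.
I₂ = 0.256 × 5.38 = 1.377 kg·m².
ω₂/ω₁ = I₁/I₂ = 5.380 / 1.377 = 3.906.

ω₂/ω₁ ≈ 3.91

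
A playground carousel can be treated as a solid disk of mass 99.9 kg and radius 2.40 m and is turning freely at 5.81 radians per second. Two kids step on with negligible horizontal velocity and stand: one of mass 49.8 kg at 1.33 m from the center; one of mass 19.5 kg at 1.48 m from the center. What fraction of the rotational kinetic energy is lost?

No external torque acts about the center; L_before = L_after.
I_p = ½(99.9)(2.40)² = 287.7 kg·m².
Added inertia Σmr² = (49.8)(1.33)² + (19.5)(1.48)² = 130.8 kg·m²; I_f = 287.7 + 130.8 = 418.5 kg·m².
ω_f = I_p ω_i / I_f = (287.7)(5.81) / 418.5 = 3.994 rad/s.
KE_i = ½(287.7)(5.810 rad/s)² = 4856 J; KE_f = ½(418.5)(3.994)² = 3338 J.
Fraction lost = 0.3125.

fraction ≈ 0.313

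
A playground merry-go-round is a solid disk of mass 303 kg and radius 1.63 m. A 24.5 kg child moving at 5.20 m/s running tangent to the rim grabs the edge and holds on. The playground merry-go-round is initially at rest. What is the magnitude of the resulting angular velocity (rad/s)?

|ω_f| ≈ 0.444 rad/s

About the axle the impulsive forces during the collision are internal, so angular momentum about that axis is conserved.
I_p = ½(303)(1.63)² = 402.5 kg·m². Taking the sense of the child's angular momentum as positive, L_{child} = m v R = (24.5)(5.20)(1.63) = 207.7 kg·m²/s.
L_i = 0 + 207.7 = 207.7 kg·m²/s.
After sticking, I_f = I_p + m R² = 402.5 + (24.5)(1.63)² = 467.6 kg·m².
ω_f = L_i / I_f = 207.7 / 467.6 = 0.4441 rad/s.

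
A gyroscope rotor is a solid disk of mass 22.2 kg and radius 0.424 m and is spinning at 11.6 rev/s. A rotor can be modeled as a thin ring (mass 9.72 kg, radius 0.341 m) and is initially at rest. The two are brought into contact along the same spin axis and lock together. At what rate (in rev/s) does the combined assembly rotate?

The coupling torques are internal; angular momentum about the shared axis is conserved.
Moments of inertia: I_A = ½(22.2)(0.424)² = 1.996 kg·m²; I_B = (9.72)(0.341)² = 1.130 kg·m².
Taking A's sense as positive: L = (1.996)(11.6) = 23.15 kg·m²·rev/s.
Combined I = 1.996 + 1.130 = 3.126 kg·m².
ω_f = L / I = 23.15 / 3.126 = 7.406 rev/s.

|ω_f| ≈ 7.41 rev/s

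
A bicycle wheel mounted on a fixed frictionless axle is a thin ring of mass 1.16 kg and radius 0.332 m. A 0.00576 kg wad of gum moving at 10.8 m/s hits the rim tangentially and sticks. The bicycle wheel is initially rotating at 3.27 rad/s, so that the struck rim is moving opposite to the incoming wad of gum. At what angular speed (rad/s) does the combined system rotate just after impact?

|ω_f| ≈ 3.09 rad/s

The axle reaction passes through the axle and exerts no torque about it; angular momentum about the axle is conserved through the impact.
I_p = (1.16)(0.332)² = 0.1279 kg·m². Taking the sense of the wad of gum's angular momentum as positive, L_{wad} = m v R = (0.00576)(10.8)(0.332) = 0.02065 kg·m²/s.
L_i = −I_p ω_p + m v R = −(0.1279)(3.27) + 0.02065 = -0.3974 kg·m²/s.
After sticking, I_f = I_p + m R² = 0.1279 + (0.00576)(0.332)² = 0.1285 kg·m².
ω_f = L_i / I_f = -0.3974 / 0.1285 = -3.093 rad/s.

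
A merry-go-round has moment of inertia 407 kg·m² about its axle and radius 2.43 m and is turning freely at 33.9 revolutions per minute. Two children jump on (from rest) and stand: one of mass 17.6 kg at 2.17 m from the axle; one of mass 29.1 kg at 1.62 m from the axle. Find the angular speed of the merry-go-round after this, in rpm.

No external torque acts about the axle; L_before = L_after.
Added inertia Σmr² = (17.6)(2.17)² + (29.1)(1.62)² = 159.2 kg·m²; I_f = 407.0 + 159.2 = 566.2 kg·m².
ω_f = I_p ω_i / I_f = (407.0)(33.9) / 566.2 = 24.37 rpm.

ω_f ≈ 24.4 rpm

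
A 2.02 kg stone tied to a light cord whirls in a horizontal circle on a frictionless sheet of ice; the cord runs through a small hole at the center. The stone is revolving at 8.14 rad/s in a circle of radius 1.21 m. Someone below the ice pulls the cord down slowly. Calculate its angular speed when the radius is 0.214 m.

The constraining force is radial, so m r² ω about the center is conserved.
ω₂ = ω₁ (r₁/r₂)² = (8.14)(1.21/0.214)² = 260.2 rad/s.

ω₂ ≈ 260 rad/s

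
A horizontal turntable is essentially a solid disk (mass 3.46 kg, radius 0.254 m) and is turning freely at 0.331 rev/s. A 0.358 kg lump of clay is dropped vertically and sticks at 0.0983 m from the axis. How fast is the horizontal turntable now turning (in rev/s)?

ω_f ≈ 0.321 rev/s

The added mass arrives with no angular momentum about the axis, and any external torque about the axis is negligible, so the system's angular momentum is conserved.
I_p = ½(3.46)(0.254)² = 0.1116 kg·m².
Added inertia Σmr² = (0.358)(0.0983)² = 0.003459 kg·m²; I_f = 0.1116 + 0.003459 = 0.1151 kg·m².
ω_f = I_p ω_i / I_f = (0.1116)(0.331) / 0.1151 = 0.3210 rev/s.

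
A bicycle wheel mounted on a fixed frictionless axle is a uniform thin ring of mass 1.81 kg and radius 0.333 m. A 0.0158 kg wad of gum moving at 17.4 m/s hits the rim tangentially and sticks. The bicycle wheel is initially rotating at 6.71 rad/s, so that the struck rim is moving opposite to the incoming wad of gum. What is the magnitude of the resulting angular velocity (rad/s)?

About the axle the impulsive forces during the collision are internal, so angular momentum about that axis is conserved.
I_p = (1.81)(0.333)² = 0.2007 kg·m². Taking the sense of the wad of gum's angular momentum as positive, L_{wad} = m v R = (0.0158)(17.4)(0.333) = 0.09155 kg·m²/s.
L_i = −I_p ω_p + m v R = −(0.2007)(6.71) + 0.09155 = -1.255 kg·m²/s.
After sticking, I_f = I_p + m R² = 0.2007 + (0.0158)(0.333)² = 0.2025 kg·m².
ω_f = L_i / I_f = -1.255 / 0.2025 = -6.200 rad/s.

|ω_f| ≈ 6.20 rad/s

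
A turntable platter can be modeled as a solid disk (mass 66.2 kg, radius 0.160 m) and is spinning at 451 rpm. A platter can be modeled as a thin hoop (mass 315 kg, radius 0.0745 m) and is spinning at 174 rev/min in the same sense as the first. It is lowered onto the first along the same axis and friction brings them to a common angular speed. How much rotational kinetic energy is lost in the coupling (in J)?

No external torque acts about the common axis, so total angular momentum is conserved.
Moments of inertia: I_A = ½(66.2)(0.160)² = 0.8474 kg·m²; I_B = (315)(0.0745)² = 1.748 kg·m².
Taking A's sense as positive: L = (0.8474)(451) + (1.748)(174) = 686.4 kg·m²·rpm.
Combined I = 0.8474 + 1.748 = 2.596 kg·m².
ω_f = L / I = 686.4 / 2.596 = 264.4 rpm.
KE_i = ½ΣIω² = 1235 J; KE_f = ½(2.596)(27.69)² = 995.2 J.

ΔKE lost ≈ 240 J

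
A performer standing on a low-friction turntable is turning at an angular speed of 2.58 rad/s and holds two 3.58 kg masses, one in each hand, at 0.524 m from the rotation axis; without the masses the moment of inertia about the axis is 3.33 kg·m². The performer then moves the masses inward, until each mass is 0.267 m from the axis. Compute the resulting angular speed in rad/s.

ω₂ ≈ 3.56 rad/s

With no external torque about the axis, L is conserved: I₁ω₁ = I₂ω₂.
I₁ = 3.33 + 2(3.58)(0.524)² = 5.296 kg·m²; I₂ = 3.33 + 2(3.58)(0.267)² = 3.840 kg·m².
ω₂ = I₁ω₁ / I₂ = (5.296)(2.58 rad/s) / (3.840) = 3.558 rad/s.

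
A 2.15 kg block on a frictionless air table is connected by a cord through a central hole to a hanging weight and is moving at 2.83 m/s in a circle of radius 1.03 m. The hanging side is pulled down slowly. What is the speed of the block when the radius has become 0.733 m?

The only horizontal force on the mass is along the cord (radial), so it exerts no torque about the hole and angular momentum m v r is conserved.
v₂ = v₁ r₁ / r₂ = (2.83)(1.03) / (0.733) = 3.977 m/s.

v₂ ≈ 3.98 m/s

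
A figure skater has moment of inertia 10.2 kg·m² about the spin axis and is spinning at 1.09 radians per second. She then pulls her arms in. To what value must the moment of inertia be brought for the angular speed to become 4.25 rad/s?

I₂ ≈ 2.62 kg·m²

Angular momentum about the spin axis is conserved since the torque about it is zero.
I₂ = I₁ω₁ / ω₂ = (10.2)(1.09) / (4.25) = 2.616 kg·m².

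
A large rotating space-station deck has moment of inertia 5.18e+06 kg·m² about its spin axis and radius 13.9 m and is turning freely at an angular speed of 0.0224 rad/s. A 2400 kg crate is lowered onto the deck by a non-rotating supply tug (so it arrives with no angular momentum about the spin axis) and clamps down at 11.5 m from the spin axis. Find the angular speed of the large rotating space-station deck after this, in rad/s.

The added mass arrives with no angular momentum about the spin axis, and any external torque about the spin axis is negligible, so the system's angular momentum is conserved.
Added inertia Σmr² = (2400)(11.5)² = 3.174e+05 kg·m²; I_f = 5.180e+06 + 3.174e+05 = 5.497e+06 kg·m².
ω_f = I_p ω_i / I_f = (5.180e+06)(0.0224) / 5.497e+06 = 0.02111 rad/s.

ω_f ≈ 0.0211 rad/s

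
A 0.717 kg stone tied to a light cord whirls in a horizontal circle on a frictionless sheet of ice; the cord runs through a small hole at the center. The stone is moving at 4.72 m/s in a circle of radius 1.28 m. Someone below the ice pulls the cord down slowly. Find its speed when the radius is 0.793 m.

Central (radial) force ⇒ zero torque about the center ⇒ m v r is constant.
v₂ = v₁ r₁ / r₂ = (4.72)(1.28) / (0.793) = 7.619 m/s.

v₂ ≈ 7.62 m/s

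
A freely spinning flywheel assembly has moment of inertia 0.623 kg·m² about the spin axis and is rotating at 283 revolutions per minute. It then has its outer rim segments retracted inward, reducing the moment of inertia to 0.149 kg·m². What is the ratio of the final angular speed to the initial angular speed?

No external torque acts about the spin axis, so angular momentum is conserved.
ω₂/ω₁ = I₁/I₂ = 0.6230 / 0.1490 = 4.181.

ω₂/ω₁ ≈ 4.18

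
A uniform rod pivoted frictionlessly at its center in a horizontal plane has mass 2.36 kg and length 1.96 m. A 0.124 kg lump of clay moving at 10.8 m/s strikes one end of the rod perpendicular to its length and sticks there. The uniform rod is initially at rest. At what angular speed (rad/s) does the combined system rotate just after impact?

The axle reaction passes through the pivot and exerts no torque about it; angular momentum about the pivot is conserved through the impact.
I_p = (1/12)(2.36)(1.96)² = 0.7555 kg·m². Taking the sense of the lump of clay's angular momentum as positive, L_{lump} = m v R = (0.124)(10.8)(1.96/2) = 1.312 kg·m²/s.
L_i = 0 + 1.312 = 1.312 kg·m²/s.
After sticking, I_f = I_p + m R² = 0.7555 + (0.124)(1.96/2)² = 0.8746 kg·m².
ω_f = L_i / I_f = 1.312 / 0.8746 = 1.501 rad/s.

|ω_f| ≈ 1.50 rad/s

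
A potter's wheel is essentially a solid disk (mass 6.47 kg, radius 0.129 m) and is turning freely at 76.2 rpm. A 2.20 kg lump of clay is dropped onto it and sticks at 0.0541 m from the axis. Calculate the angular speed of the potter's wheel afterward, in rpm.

No external torque acts about the axis; L_before = L_after.
I_p = ½(6.47)(0.129)² = 0.05383 kg·m².
Added inertia Σmr² = (2.20)(0.0541)² = 0.006439 kg·m²; I_f = 0.05383 + 0.006439 = 0.06027 kg·m².
ω_f = I_p ω_i / I_f = (0.05383)(76.2) / 0.06027 = 68.06 rpm.

ω_f ≈ 68.1 rpm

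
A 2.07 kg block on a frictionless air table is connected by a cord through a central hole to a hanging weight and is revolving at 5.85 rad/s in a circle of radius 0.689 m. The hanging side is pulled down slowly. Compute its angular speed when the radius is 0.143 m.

The constraining force is radial, so m r² ω about the center is conserved.
ω₂ = ω₁ (r₁/r₂)² = (5.85)(0.689/0.143)² = 135.8 rad/s.

ω₂ ≈ 136 rad/s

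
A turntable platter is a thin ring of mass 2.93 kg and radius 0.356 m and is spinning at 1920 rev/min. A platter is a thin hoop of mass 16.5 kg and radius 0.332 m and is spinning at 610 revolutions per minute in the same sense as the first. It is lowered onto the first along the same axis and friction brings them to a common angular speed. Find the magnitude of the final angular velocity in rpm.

|ω_f| ≈ 832 rpm

No external torque acts about the common axis, so total angular momentum is conserved.
Moments of inertia: I_A = (2.93)(0.356)² = 0.3713 kg·m²; I_B = (16.5)(0.332)² = 1.819 kg·m².
Taking A's sense as positive: L = (0.3713)(1920) + (1.819)(610) = 1822 kg·m²·rpm.
Combined I = 0.3713 + 1.819 = 2.190 kg·m².
ω_f = L / I = 1822 / 2.190 = 832.1 rpm.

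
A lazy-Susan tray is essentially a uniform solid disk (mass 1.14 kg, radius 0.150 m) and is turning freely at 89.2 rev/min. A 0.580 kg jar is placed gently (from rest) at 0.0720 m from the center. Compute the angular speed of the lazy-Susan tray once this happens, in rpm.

The added mass arrives with no angular momentum about the center, and any external torque about the center is negligible, so the system's angular momentum is conserved.
I_p = ½(1.14)(0.150)² = 0.01282 kg·m².
Added inertia Σmr² = (0.580)(0.0720)² = 0.003007 kg·m²; I_f = 0.01282 + 0.003007 = 0.01583 kg·m².
ω_f = I_p ω_i / I_f = (0.01282)(89.2) / 0.01583 = 72.26 rpm.

ω_f ≈ 72.3 rpm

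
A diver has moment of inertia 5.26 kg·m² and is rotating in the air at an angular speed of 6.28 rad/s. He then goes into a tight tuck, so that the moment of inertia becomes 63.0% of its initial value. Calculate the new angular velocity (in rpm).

No external torque acts about the spin axis, so angular momentum is conserved.
I₂ = 0.630 × 5.26 = 3.314 kg·m².
ω₂ = I₁ω₁ / I₂ = (5.260)(6.28 rad/s) / (3.314) = 9.968 rad/s = 95.19 rpm.

ω₂ ≈ 95.2 rpm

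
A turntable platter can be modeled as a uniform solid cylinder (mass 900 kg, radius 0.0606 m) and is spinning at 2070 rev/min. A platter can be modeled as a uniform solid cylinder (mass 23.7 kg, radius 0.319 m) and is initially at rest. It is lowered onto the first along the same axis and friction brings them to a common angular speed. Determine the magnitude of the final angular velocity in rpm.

|ω_f| ≈ 1200 rpm

No external torque acts about the common axis, so total angular momentum is conserved.
Moments of inertia: I_A = ½(900)(0.0606)² = 1.653 kg·m²; I_B = ½(23.7)(0.319)² = 1.206 kg·m².
Taking A's sense as positive: L = (1.653)(2070) = 3421 kg·m²·rpm.
Combined I = 1.653 + 1.206 = 2.858 kg·m².
ω_f = L / I = 3421 / 2.858 = 1197 rpm.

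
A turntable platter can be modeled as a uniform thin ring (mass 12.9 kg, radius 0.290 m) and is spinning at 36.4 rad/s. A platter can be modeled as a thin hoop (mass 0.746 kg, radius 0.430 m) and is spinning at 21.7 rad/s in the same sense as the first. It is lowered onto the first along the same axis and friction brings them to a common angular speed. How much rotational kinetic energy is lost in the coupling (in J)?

ΔKE lost ≈ 13.2 J

The coupling torques are internal; angular momentum about the shared axis is conserved.
Moments of inertia: I_A = (12.9)(0.290)² = 1.085 kg·m²; I_B = (0.746)(0.430)² = 0.1379 kg·m².
Taking A's sense as positive: L = (1.085)(36.4) + (0.1379)(21.7) = 42.48 kg·m²·rad/s.
Combined I = 1.085 + 0.1379 = 1.223 kg·m².
ω_f = L / I = 42.48 / 1.223 = 34.74 rad/s.
KE_i = ½ΣIω² = 751.2 J; KE_f = ½(1.223)(34.74)² = 738.0 J.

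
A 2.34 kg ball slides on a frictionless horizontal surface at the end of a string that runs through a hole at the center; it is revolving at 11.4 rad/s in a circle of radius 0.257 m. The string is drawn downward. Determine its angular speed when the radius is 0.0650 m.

ω₂ ≈ 178 rad/s

No torque about the axis ⇒ m r₁² ω₁ = m r₂² ω₂.
ω₂ = ω₁ (r₁/r₂)² = (11.4)(0.257/0.0650)² = 178.2 rad/s.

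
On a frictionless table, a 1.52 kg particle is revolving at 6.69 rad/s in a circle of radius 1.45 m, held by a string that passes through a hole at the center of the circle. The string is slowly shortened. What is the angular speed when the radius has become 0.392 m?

ω₂ ≈ 91.5 rad/s

No torque about the axis ⇒ m r₁² ω₁ = m r₂² ω₂.
ω₂ = ω₁ (r₁/r₂)² = (6.69)(1.45/0.392)² = 91.54 rad/s.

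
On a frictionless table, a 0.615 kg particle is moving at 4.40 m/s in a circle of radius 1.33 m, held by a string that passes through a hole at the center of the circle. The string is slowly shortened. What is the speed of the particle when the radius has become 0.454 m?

v₂ ≈ 12.9 m/s

The only horizontal force on the mass is along the cord (radial), so it exerts no torque about the hole and angular momentum m v r is conserved.
v₂ = v₁ r₁ / r₂ = (4.40)(1.33) / (0.454) = 12.89 m/s.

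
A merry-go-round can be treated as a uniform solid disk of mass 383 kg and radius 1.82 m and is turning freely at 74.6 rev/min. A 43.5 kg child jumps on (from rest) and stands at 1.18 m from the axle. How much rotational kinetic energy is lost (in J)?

energy lost ≈ 1690 J

The added mass arrives with no angular momentum about the axle, and any external torque about the axle is negligible, so the system's angular momentum is conserved.
I_p = ½(383)(1.82)² = 634.3 kg·m².
Added inertia Σmr² = (43.5)(1.18)² = 60.57 kg·m²; I_f = 634.3 + 60.57 = 694.9 kg·m².
ω_f = I_p ω_i / I_f = (634.3)(74.6) / 694.9 = 68.10 rpm.
KE_i = ½(634.3)(7.812 rad/s)² = 19360 J; KE_f = ½(694.9)(7.131)² = 17670 J.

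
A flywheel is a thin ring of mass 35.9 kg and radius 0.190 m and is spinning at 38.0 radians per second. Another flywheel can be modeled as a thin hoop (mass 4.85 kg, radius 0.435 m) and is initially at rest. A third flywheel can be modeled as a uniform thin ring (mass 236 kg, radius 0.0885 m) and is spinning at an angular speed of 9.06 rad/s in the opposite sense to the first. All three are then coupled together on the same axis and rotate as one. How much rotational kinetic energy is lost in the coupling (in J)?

ΔKE lost ≈ 882 J

No external torque acts about the common axis, so total angular momentum is conserved.
Moments of inertia: I_A = (35.9)(0.190)² = 1.296 kg·m²; I_B = (4.85)(0.435)² = 0.9177 kg·m²; I_C = (236)(0.0885)² = 1.848 kg·m².
Taking A's sense as positive: L = (1.296)(38.0) − (1.848)(9.06) = 32.50 kg·m²·rad/s.
Combined I = 1.296 + 0.9177 + 1.848 = 4.062 kg·m².
ω_f = L / I = 32.50 / 4.062 = 8.001 rad/s.
KE_i = ½ΣIω² = 1012 J; KE_f = ½(4.062)(8.001)² = 130.0 J.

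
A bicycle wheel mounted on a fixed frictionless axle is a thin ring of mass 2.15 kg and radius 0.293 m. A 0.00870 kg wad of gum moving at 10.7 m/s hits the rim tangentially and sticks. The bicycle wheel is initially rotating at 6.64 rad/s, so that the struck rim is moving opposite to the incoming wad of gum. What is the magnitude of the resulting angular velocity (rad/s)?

The axle reaction passes through the axle and exerts no torque about it; angular momentum about the axle is conserved through the impact.
I_p = (2.15)(0.293)² = 0.1846 kg·m². Taking the sense of the wad of gum's angular momentum as positive, L_{wad} = m v R = (0.00870)(10.7)(0.293) = 0.02728 kg·m²/s.
L_i = −I_p ω_p + m v R = −(0.1846)(6.64) + 0.02728 = -1.198 kg·m²/s.
After sticking, I_f = I_p + m R² = 0.1846 + (0.00870)(0.293)² = 0.1853 kg·m².
ω_f = L_i / I_f = -1.198 / 0.1853 = -6.466 rad/s.

|ω_f| ≈ 6.47 rad/s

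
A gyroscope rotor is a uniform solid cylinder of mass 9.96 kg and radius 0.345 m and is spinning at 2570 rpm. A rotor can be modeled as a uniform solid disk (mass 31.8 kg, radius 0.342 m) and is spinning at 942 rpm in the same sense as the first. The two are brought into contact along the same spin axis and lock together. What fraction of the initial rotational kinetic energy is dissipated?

fraction ≈ 0.214

The coupling torques are internal; angular momentum about the shared axis is conserved.
Moments of inertia: I_A = ½(9.96)(0.345)² = 0.5927 kg·m²; I_B = ½(31.8)(0.342)² = 1.860 kg·m².
Taking A's sense as positive: L = (0.5927)(2570) + (1.860)(942) = 3275 kg·m²·rpm.
Combined I = 0.5927 + 1.860 = 2.452 kg·m².
ω_f = L / I = 3275 / 2.452 = 1335 rpm.
KE_i = ½ΣIω² = 30520 J; KE_f = ½(2.452)(139.9)² = 23980 J.
Fraction dissipated = (KE_i − KE_f)/KE_i = 0.2141.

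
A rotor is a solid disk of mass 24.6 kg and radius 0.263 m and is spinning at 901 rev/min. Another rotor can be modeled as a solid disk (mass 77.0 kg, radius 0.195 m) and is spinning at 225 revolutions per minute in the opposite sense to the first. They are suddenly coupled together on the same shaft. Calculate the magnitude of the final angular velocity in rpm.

|ω_f| ≈ 189 rpm

The coupling torques are internal; angular momentum about the shared axis is conserved.
Moments of inertia: I_A = ½(24.6)(0.263)² = 0.8508 kg·m²; I_B = ½(77.0)(0.195)² = 1.464 kg·m².
Taking A's sense as positive: L = (0.8508)(901) − (1.464)(225) = 437.2 kg·m²·rpm.
Combined I = 0.8508 + 1.464 = 2.315 kg·m².
ω_f = L / I = 437.2 / 2.315 = 188.9 rpm.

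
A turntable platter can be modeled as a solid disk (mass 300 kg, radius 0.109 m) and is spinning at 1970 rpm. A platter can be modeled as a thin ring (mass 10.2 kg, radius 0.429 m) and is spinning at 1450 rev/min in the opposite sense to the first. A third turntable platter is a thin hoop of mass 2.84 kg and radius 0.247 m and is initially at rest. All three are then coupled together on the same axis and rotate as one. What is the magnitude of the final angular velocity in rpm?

The coupling torques are internal; angular momentum about the shared axis is conserved.
Moments of inertia: I_A = ½(300)(0.109)² = 1.782 kg·m²; I_B = (10.2)(0.429)² = 1.877 kg·m²; I_C = (2.84)(0.247)² = 0.1733 kg·m².
Taking A's sense as positive: L = (1.782)(1970) − (1.877)(1450) = 788.9 kg·m²·rpm.
Combined I = 1.782 + 1.877 + 0.1733 = 3.833 kg·m².
ω_f = L / I = 788.9 / 3.833 = 205.8 rpm.

|ω_f| ≈ 206 rpm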